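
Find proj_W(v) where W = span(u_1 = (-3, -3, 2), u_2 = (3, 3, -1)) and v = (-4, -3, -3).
proj_W(v) = (-7/2, -7/2, -3)

Set up U = [u_1 | ... | u_2] ∈ R^(3×2). The projector onto W = col(U) is P = U (U^T U)^(-1) U^T.
Compute U^T U =
  [22, -20]
  [-20, 19],
and U^T v = (15, -18).
Solve U^T U · c = U^T v for the coefficients: c = (-25/6, -16/3). The projection is proj_W(v) = U c.
Check: (v - proj_W(v)) · u_1 = 0  (should be 0).
Check: (v - proj_W(v)) · u_2 = 0  (should be 0).
Result: proj_W(v) = (-7/2, -7/2, -3).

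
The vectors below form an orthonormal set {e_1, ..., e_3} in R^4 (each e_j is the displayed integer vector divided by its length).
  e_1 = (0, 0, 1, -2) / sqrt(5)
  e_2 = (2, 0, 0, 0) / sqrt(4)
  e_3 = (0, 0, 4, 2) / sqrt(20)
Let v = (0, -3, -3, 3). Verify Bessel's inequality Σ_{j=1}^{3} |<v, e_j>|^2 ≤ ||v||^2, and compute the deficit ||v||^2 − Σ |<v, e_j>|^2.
Σ |<v, e_j>|^2 = 18; ||v||^2 = 27; deficit = 9

Write each e_j = u_j / sqrt(<u_j, u_j>) where u_j is the displayed integer vector. Then <v, e_j> = <v, u_j> / sqrt(<u_j, u_j>), so |<v, e_j>|^2 = <v, u_j>^2 / <u_j, u_j>.
Coefficients: <v, e_1> = -9/sqrt(5), <v, e_2> = 0/sqrt(4), <v, e_3> = -6/sqrt(20).
Square and sum: Σ |<v, e_j>|^2 = 18.
Compute ||v||^2 = v·v = 27.
Deficit = 27 − 18 = 9 ≥ 0, confirming Bessel's inequality. (The deficit equals ||v − Σ <v,e_j> e_j||^2, the squared distance from v to span{e_j}.)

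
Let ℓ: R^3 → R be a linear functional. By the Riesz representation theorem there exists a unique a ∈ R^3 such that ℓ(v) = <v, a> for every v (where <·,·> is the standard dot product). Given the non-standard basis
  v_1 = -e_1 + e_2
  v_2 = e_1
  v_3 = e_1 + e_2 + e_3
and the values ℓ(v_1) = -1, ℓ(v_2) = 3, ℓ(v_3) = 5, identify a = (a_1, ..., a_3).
a = (3, 2, 0)

Write a = (a_1, ..., a_3) in the standard basis. For each basis vector v_i, ℓ(v_i) = <v_i, a> is a linear equation in the a_j's. Collect the n equations into a matrix system V a = ℓ, where row i of V is v_i (expressed in the standard basis). Since V is invertible (lower-triangular with 1s on the diagonal, up to permutation), solve by back-substitution:
  V =
[[-1, 1, 0],
 [1, 0, 0],
 [1, 1, 1]]
  V a = (-1, 3, 5)
Solving gives a = (3, 2, 0).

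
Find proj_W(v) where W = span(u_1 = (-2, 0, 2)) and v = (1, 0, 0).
proj_W(v) = (1/2, 0, -1/2)

Set up U = [u_1 | ... | u_1] ∈ R^(3×1). The projector onto W = col(U) is P = U (U^T U)^(-1) U^T.
Compute U^T U =
  [8],
and U^T v = (-2).
Solve U^T U · c = U^T v for the coefficients: c = (-1/4). The projection is proj_W(v) = U c.
Check: (v - proj_W(v)) · u_1 = 0  (should be 0).
Result: proj_W(v) = (1/2, 0, -1/2).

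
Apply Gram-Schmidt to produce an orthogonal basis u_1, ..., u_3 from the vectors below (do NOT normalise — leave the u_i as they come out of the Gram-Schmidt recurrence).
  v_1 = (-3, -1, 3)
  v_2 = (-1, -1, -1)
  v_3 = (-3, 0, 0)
Orthogonal basis:
  u_1 = (-3, -1, 3)
  u_2 = (-16/19, -18/19, -22/19)
  u_3 = (-6/7, 9/7, -3/7)

Apply the Gram-Schmidt recurrence
  u_1 = v_1
  u_i = v_i − Σ_{j<i} ((v_i · u_j) / (u_j · u_j)) · u_j.

Step by step this gives:
  u_1 = (-3, -1, 3)
  u_2 = (-16/19, -18/19, -22/19)
  u_3 = (-6/7, 9/7, -3/7)

Orthogonality check:
  u_2 · u_1 = 0 (should be 0)
  u_3 · u_1 = 0 (should be 0)
  u_3 · u_2 = 0 (should be 0)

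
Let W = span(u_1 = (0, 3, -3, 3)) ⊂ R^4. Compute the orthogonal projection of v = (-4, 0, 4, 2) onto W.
proj_W(v) = (0, -2/3, 2/3, -2/3)

Set up U = [u_1 | ... | u_1] ∈ R^(4×1). The projector onto W = col(U) is P = U (U^T U)^(-1) U^T.
Compute U^T U =
  [27],
and U^T v = (-6).
Solve U^T U · c = U^T v for the coefficients: c = (-2/9). The projection is proj_W(v) = U c.
Check: (v - proj_W(v)) · u_1 = 0  (should be 0).
Result: proj_W(v) = (0, -2/3, 2/3, -2/3).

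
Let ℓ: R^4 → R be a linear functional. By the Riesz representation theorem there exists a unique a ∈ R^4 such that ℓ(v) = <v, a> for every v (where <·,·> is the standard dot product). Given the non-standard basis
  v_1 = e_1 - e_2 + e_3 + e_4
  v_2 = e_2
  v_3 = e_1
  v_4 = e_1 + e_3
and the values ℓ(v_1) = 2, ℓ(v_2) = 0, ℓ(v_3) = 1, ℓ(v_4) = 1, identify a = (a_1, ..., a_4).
a = (1, 0, 0, 1)

Write a = (a_1, ..., a_4) in the standard basis. For each basis vector v_i, ℓ(v_i) = <v_i, a> is a linear equation in the a_j's. Collect the n equations into a matrix system V a = ℓ, where row i of V is v_i (expressed in the standard basis). Since V is invertible (lower-triangular with 1s on the diagonal, up to permutation), solve by back-substitution:
  V =
[[1, -1, 1, 1],
 [0, 1, 0, 0],
 [1, 0, 0, 0],
 [1, 0, 1, 0]]
  V a = (2, 0, 1, 1)
Solving gives a = (1, 0, 0, 1).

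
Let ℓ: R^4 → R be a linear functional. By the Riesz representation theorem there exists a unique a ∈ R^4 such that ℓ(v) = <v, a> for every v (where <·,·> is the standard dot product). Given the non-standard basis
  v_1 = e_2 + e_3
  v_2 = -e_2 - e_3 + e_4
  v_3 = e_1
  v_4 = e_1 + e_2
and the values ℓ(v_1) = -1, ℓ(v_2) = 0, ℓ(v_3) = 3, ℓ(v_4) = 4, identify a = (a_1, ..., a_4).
a = (3, 1, -2, -1)

Write a = (a_1, ..., a_4) in the standard basis. For each basis vector v_i, ℓ(v_i) = <v_i, a> is a linear equation in the a_j's. Collect the n equations into a matrix system V a = ℓ, where row i of V is v_i (expressed in the standard basis). Since V is invertible (lower-triangular with 1s on the diagonal, up to permutation), solve by back-substitution:
  V =
[[0, 1, 1, 0],
 [0, -1, -1, 1],
 [1, 0, 0, 0],
 [1, 1, 0, 0]]
  V a = (-1, 0, 3, 4)
Solving gives a = (3, 1, -2, -1).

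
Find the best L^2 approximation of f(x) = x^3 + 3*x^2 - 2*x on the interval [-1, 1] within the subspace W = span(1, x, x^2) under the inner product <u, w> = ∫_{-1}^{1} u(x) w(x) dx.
g(x) = 3*x^2 - 7*x/5

The best approximation g ∈ W is the orthogonal projection of f onto W. Writing g = a_0 + a_1 x + a_2 x^2, the coefficients solve the normal equations G · a = b where
  G_{ij} = <φ_i, φ_j> and b_i = <f, φ_i>, with φ_0 = 1, φ_1 = x, φ_2 = x^2.
G =
  [2, 0, 2/3]
  [0, 2/3, 0]
  [2/3, 0, 2/5],
b = (2, -14/15, 6/5).
Solving gives a_0 = 0, a_1 = -7/5, a_2 = 3, so
  g(x) = 3*x^2 - 7*x/5.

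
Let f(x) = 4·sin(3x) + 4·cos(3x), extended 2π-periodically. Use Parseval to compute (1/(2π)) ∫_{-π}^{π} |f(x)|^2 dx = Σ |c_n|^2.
Σ |c_n|^2 = 16

Expand |f|^2 and use orthogonality of {sin(nx), cos(mx)} on [-π, π]:
  ∫_{-π}^{π} sin(nx)^2 dx = π, ∫ cos(mx)^2 dx = π, and cross terms integrate to 0.
So ∫_{-π}^{π} f(x)^2 dx = 4^2 · π + 4^2 · π = (16 + 16)π.
Divide by 2π: (16 + 16)/2 = 16.
By Parseval, this equals Σ |c_n|^2.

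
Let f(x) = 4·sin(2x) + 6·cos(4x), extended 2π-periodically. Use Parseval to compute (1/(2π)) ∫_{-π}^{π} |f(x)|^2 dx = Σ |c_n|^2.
Σ |c_n|^2 = 26

Expand |f|^2 and use orthogonality of {sin(nx), cos(mx)} on [-π, π]:
  ∫_{-π}^{π} sin(nx)^2 dx = π, ∫ cos(mx)^2 dx = π, and cross terms integrate to 0.
So ∫_{-π}^{π} f(x)^2 dx = 4^2 · π + 6^2 · π = (16 + 36)π.
Divide by 2π: (16 + 36)/2 = 26.
By Parseval, this equals Σ |c_n|^2.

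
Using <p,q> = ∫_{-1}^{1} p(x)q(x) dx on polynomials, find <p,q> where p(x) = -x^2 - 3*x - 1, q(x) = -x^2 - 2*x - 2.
<p,q> = 52/5

Expand the product: p(x)·q(x) = x^4 + 5*x^3 + 9*x^2 + 8*x + 2.
∫_{-1}^{1} of each monomial x^k gives [2/(k+1) if k even, 0 if k odd]. Integrating term-by-term (or equivalently evaluating the antiderivative F(x) = x^5/5 + 5*x^4/4 + 3*x^3 + 4*x^2 + 2*x at the endpoints):
  F(1) − F(−1) = 209/20 − (1/20) = 52/5.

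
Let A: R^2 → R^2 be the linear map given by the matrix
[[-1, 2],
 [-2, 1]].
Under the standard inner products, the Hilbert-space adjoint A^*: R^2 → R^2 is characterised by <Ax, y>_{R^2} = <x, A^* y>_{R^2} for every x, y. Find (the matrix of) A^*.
A^* = A^T =
[[-1, -2],
 [2, 1]]

For real matrices with standard dot products, the defining identity <Ax, y> = <x, A^* y> gives (Ax)^T y = x^T (A^*) y, i.e. x^T A^T y = x^T (A^*) y. Since this holds for all x, y, we must have A^* = A^T. Therefore
A^* =
[[-1, -2],
 [2, 1]].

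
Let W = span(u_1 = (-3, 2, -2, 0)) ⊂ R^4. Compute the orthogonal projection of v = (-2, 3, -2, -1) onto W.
proj_W(v) = (-48/17, 32/17, -32/17, 0)

Set up U = [u_1 | ... | u_1] ∈ R^(4×1). The projector onto W = col(U) is P = U (U^T U)^(-1) U^T.
Compute U^T U =
  [17],
and U^T v = (16).
Solve U^T U · c = U^T v for the coefficients: c = (16/17). The projection is proj_W(v) = U c.
Check: (v - proj_W(v)) · u_1 = 0  (should be 0).
Result: proj_W(v) = (-48/17, 32/17, -32/17, 0).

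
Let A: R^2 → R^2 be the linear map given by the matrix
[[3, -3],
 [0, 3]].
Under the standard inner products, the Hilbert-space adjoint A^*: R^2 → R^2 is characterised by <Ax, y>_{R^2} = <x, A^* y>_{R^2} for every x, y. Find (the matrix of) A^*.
A^* = A^T =
[[3, 0],
 [-3, 3]]

For real matrices with standard dot products, the defining identity <Ax, y> = <x, A^* y> gives (Ax)^T y = x^T (A^*) y, i.e. x^T A^T y = x^T (A^*) y. Since this holds for all x, y, we must have A^* = A^T. Therefore
A^* =
[[3, 0],
 [-3, 3]].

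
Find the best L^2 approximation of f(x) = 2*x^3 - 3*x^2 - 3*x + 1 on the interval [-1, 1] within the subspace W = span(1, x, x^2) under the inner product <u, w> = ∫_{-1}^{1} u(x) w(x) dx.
g(x) = -3*x^2 - 9*x/5 + 1

The best approximation g ∈ W is the orthogonal projection of f onto W. Writing g = a_0 + a_1 x + a_2 x^2, the coefficients solve the normal equations G · a = b where
  G_{ij} = <φ_i, φ_j> and b_i = <f, φ_i>, with φ_0 = 1, φ_1 = x, φ_2 = x^2.
G =
  [2, 0, 2/3]
  [0, 2/3, 0]
  [2/3, 0, 2/5],
b = (0, -6/5, -8/15).
Solving gives a_0 = 1, a_1 = -9/5, a_2 = -3, so
  g(x) = -3*x^2 - 9*x/5 + 1.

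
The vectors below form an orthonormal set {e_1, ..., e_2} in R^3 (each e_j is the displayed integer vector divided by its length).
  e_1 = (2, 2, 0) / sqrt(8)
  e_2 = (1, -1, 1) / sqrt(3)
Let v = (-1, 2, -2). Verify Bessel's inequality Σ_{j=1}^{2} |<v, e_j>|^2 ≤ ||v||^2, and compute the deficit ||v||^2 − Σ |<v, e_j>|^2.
Σ |<v, e_j>|^2 = 53/6; ||v||^2 = 9; deficit = 1/6

Write each e_j = u_j / sqrt(<u_j, u_j>) where u_j is the displayed integer vector. Then <v, e_j> = <v, u_j> / sqrt(<u_j, u_j>), so |<v, e_j>|^2 = <v, u_j>^2 / <u_j, u_j>.
Coefficients: <v, e_1> = 2/sqrt(8), <v, e_2> = -5/sqrt(3).
Square and sum: Σ |<v, e_j>|^2 = 53/6.
Compute ||v||^2 = v·v = 9.
Deficit = 9 − 53/6 = 1/6 ≥ 0, confirming Bessel's inequality. (The deficit equals ||v − Σ <v,e_j> e_j||^2, the squared distance from v to span{e_j}.)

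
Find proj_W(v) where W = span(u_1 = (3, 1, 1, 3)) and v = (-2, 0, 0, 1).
proj_W(v) = (-9/20, -3/20, -3/20, -9/20)

Set up U = [u_1 | ... | u_1] ∈ R^(4×1). The projector onto W = col(U) is P = U (U^T U)^(-1) U^T.
Compute U^T U =
  [20],
and U^T v = (-3).
Solve U^T U · c = U^T v for the coefficients: c = (-3/20). The projection is proj_W(v) = U c.
Check: (v - proj_W(v)) · u_1 = 0  (should be 0).
Result: proj_W(v) = (-9/20, -3/20, -3/20, -9/20).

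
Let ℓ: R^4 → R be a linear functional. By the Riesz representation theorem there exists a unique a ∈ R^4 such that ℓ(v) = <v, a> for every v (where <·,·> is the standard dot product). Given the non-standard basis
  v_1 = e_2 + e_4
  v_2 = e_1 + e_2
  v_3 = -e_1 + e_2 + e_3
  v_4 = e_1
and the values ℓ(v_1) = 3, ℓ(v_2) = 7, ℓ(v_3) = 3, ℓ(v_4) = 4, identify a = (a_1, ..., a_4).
a = (4, 3, 4, 0)

Write a = (a_1, ..., a_4) in the standard basis. For each basis vector v_i, ℓ(v_i) = <v_i, a> is a linear equation in the a_j's. Collect the n equations into a matrix system V a = ℓ, where row i of V is v_i (expressed in the standard basis). Since V is invertible (lower-triangular with 1s on the diagonal, up to permutation), solve by back-substitution:
  V =
[[0, 1, 0, 1],
 [1, 1, 0, 0],
 [-1, 1, 1, 0],
 [1, 0, 0, 0]]
  V a = (3, 7, 3, 4)
Solving gives a = (4, 3, 4, 0).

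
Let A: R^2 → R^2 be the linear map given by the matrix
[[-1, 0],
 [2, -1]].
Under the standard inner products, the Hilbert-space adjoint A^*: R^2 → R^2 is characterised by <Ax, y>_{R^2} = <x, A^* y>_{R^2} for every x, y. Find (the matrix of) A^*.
A^* = A^T =
[[-1, 2],
 [0, -1]]

For real matrices with standard dot products, the defining identity <Ax, y> = <x, A^* y> gives (Ax)^T y = x^T (A^*) y, i.e. x^T A^T y = x^T (A^*) y. Since this holds for all x, y, we must have A^* = A^T. Therefore
A^* =
[[-1, 2],
 [0, -1]].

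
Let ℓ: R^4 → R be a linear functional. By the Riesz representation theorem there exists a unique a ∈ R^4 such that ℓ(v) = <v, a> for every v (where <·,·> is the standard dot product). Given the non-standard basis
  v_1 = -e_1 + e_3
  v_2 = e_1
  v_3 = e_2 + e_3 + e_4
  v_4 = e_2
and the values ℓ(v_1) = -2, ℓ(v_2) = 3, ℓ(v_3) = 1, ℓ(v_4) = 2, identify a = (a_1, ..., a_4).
a = (3, 2, 1, -2)

Write a = (a_1, ..., a_4) in the standard basis. For each basis vector v_i, ℓ(v_i) = <v_i, a> is a linear equation in the a_j's. Collect the n equations into a matrix system V a = ℓ, where row i of V is v_i (expressed in the standard basis). Since V is invertible (lower-triangular with 1s on the diagonal, up to permutation), solve by back-substitution:
  V =
[[-1, 0, 1, 0],
 [1, 0, 0, 0],
 [0, 1, 1, 1],
 [0, 1, 0, 0]]
  V a = (-2, 3, 1, 2)
Solving gives a = (3, 2, 1, -2).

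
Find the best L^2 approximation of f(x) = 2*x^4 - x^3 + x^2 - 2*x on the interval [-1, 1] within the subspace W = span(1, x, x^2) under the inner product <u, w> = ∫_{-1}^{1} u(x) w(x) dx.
g(x) = 19*x^2/7 - 13*x/5 - 6/35

The best approximation g ∈ W is the orthogonal projection of f onto W. Writing g = a_0 + a_1 x + a_2 x^2, the coefficients solve the normal equations G · a = b where
  G_{ij} = <φ_i, φ_j> and b_i = <f, φ_i>, with φ_0 = 1, φ_1 = x, φ_2 = x^2.
G =
  [2, 0, 2/3]
  [0, 2/3, 0]
  [2/3, 0, 2/5],
b = (22/15, -26/15, 34/35).
Solving gives a_0 = -6/35, a_1 = -13/5, a_2 = 19/7, so
  g(x) = 19*x^2/7 - 13*x/5 - 6/35.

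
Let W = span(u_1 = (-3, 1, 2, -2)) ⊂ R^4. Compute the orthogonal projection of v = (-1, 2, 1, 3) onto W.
proj_W(v) = (-1/6, 1/18, 1/9, -1/9)

Set up U = [u_1 | ... | u_1] ∈ R^(4×1). The projector onto W = col(U) is P = U (U^T U)^(-1) U^T.
Compute U^T U =
  [18],
and U^T v = (1).
Solve U^T U · c = U^T v for the coefficients: c = (1/18). The projection is proj_W(v) = U c.
Check: (v - proj_W(v)) · u_1 = 0  (should be 0).
Result: proj_W(v) = (-1/6, 1/18, 1/9, -1/9).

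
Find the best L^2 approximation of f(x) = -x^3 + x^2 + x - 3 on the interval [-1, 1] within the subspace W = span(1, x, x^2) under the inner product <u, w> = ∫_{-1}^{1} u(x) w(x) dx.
g(x) = x^2 + 2*x/5 - 3

The best approximation g ∈ W is the orthogonal projection of f onto W. Writing g = a_0 + a_1 x + a_2 x^2, the coefficients solve the normal equations G · a = b where
  G_{ij} = <φ_i, φ_j> and b_i = <f, φ_i>, with φ_0 = 1, φ_1 = x, φ_2 = x^2.
G =
  [2, 0, 2/3]
  [0, 2/3, 0]
  [2/3, 0, 2/5],
b = (-16/3, 4/15, -8/5).
Solving gives a_0 = -3, a_1 = 2/5, a_2 = 1, so
  g(x) = x^2 + 2*x/5 - 3.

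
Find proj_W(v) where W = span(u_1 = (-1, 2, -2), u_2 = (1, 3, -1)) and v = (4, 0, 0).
proj_W(v) = (68/25, 24/25, 8/5)

Set up U = [u_1 | ... | u_2] ∈ R^(3×2). The projector onto W = col(U) is P = U (U^T U)^(-1) U^T.
Compute U^T U =
  [9, 7]
  [7, 11],
and U^T v = (-4, 4).
Solve U^T U · c = U^T v for the coefficients: c = (-36/25, 32/25). The projection is proj_W(v) = U c.
Check: (v - proj_W(v)) · u_1 = 0  (should be 0).
Check: (v - proj_W(v)) · u_2 = 0  (should be 0).
Result: proj_W(v) = (68/25, 24/25, 8/5).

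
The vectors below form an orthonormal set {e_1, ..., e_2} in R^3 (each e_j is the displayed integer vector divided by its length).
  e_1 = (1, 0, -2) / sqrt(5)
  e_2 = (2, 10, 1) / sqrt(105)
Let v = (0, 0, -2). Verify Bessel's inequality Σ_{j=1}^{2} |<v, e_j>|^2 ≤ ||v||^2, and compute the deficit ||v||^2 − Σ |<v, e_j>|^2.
Σ |<v, e_j>|^2 = 68/21; ||v||^2 = 4; deficit = 16/21

Write each e_j = u_j / sqrt(<u_j, u_j>) where u_j is the displayed integer vector. Then <v, e_j> = <v, u_j> / sqrt(<u_j, u_j>), so |<v, e_j>|^2 = <v, u_j>^2 / <u_j, u_j>.
Coefficients: <v, e_1> = 4/sqrt(5), <v, e_2> = -2/sqrt(105).
Square and sum: Σ |<v, e_j>|^2 = 68/21.
Compute ||v||^2 = v·v = 4.
Deficit = 4 − 68/21 = 16/21 ≥ 0, confirming Bessel's inequality. (The deficit equals ||v − Σ <v,e_j> e_j||^2, the squared distance from v to span{e_j}.)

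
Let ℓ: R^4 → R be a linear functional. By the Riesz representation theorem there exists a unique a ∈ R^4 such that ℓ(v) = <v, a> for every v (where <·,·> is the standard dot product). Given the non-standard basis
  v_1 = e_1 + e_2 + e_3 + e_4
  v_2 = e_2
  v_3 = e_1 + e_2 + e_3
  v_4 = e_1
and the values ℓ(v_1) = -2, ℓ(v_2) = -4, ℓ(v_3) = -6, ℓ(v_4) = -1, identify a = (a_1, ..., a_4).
a = (-1, -4, -1, 4)

Write a = (a_1, ..., a_4) in the standard basis. For each basis vector v_i, ℓ(v_i) = <v_i, a> is a linear equation in the a_j's. Collect the n equations into a matrix system V a = ℓ, where row i of V is v_i (expressed in the standard basis). Since V is invertible (lower-triangular with 1s on the diagonal, up to permutation), solve by back-substitution:
  V =
[[1, 1, 1, 1],
 [0, 1, 0, 0],
 [1, 1, 1, 0],
 [1, 0, 0, 0]]
  V a = (-2, -4, -6, -1)
Solving gives a = (-1, -4, -1, 4).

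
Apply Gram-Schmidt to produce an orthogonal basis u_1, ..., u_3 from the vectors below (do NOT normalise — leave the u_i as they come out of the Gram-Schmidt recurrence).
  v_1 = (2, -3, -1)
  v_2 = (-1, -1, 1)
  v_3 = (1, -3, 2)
Orthogonal basis:
  u_1 = (2, -3, -1)
  u_2 = (-1, -1, 1)
  u_3 = (22/21, 11/42, 55/42)

Apply the Gram-Schmidt recurrence
  u_1 = v_1
  u_i = v_i − Σ_{j<i} ((v_i · u_j) / (u_j · u_j)) · u_j.

Step by step this gives:
  u_1 = (2, -3, -1)
  u_2 = (-1, -1, 1)
  u_3 = (22/21, 11/42, 55/42)

Orthogonality check:
  u_2 · u_1 = 0 (should be 0)
  u_3 · u_1 = 0 (should be 0)
  u_3 · u_2 = 0 (should be 0)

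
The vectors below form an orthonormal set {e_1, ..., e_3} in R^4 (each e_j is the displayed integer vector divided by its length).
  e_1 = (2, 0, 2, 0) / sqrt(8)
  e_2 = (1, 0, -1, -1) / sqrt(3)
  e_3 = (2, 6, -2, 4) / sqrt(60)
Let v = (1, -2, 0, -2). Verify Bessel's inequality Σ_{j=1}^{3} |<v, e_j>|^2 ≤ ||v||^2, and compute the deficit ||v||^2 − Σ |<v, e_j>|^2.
Σ |<v, e_j>|^2 = 89/10; ||v||^2 = 9; deficit = 1/10

Write each e_j = u_j / sqrt(<u_j, u_j>) where u_j is the displayed integer vector. Then <v, e_j> = <v, u_j> / sqrt(<u_j, u_j>), so |<v, e_j>|^2 = <v, u_j>^2 / <u_j, u_j>.
Coefficients: <v, e_1> = 2/sqrt(8), <v, e_2> = 3/sqrt(3), <v, e_3> = -18/sqrt(60).
Square and sum: Σ |<v, e_j>|^2 = 89/10.
Compute ||v||^2 = v·v = 9.
Deficit = 9 − 89/10 = 1/10 ≥ 0, confirming Bessel's inequality. (The deficit equals ||v − Σ <v,e_j> e_j||^2, the squared distance from v to span{e_j}.)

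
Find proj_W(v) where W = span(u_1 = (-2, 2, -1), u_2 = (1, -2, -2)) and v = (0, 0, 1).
proj_W(v) = (12/65, 2/13, 61/65)

Set up U = [u_1 | ... | u_2] ∈ R^(3×2). The projector onto W = col(U) is P = U (U^T U)^(-1) U^T.
Compute U^T U =
  [9, -4]
  [-4, 9],
and U^T v = (-1, -2).
Solve U^T U · c = U^T v for the coefficients: c = (-17/65, -22/65). The projection is proj_W(v) = U c.
Check: (v - proj_W(v)) · u_1 = 0  (should be 0).
Check: (v - proj_W(v)) · u_2 = 0  (should be 0).
Result: proj_W(v) = (12/65, 2/13, 61/65).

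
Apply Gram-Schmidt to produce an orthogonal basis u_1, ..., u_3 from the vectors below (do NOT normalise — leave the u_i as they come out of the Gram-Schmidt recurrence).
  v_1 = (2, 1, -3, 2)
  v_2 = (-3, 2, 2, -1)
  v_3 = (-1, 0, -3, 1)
Orthogonal basis:
  u_1 = (2, 1, -3, 2)
  u_2 = (-5/3, 8/3, 0, 1/3)
  u_3 = (-5/3, -31/30, -3/2, -1/15)

Apply the Gram-Schmidt recurrence
  u_1 = v_1
  u_i = v_i − Σ_{j<i} ((v_i · u_j) / (u_j · u_j)) · u_j.

Step by step this gives:
  u_1 = (2, 1, -3, 2)
  u_2 = (-5/3, 8/3, 0, 1/3)
  u_3 = (-5/3, -31/30, -3/2, -1/15)

Orthogonality check:
  u_2 · u_1 = 0 (should be 0)
  u_3 · u_1 = 0 (should be 0)
  u_3 · u_2 = 0 (should be 0)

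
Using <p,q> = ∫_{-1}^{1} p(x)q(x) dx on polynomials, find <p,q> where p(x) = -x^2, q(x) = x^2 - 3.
<p,q> = 8/5

Expand the product: p(x)·q(x) = -x^4 + 3*x^2.
∫_{-1}^{1} of each monomial x^k gives [2/(k+1) if k even, 0 if k odd]. Integrating term-by-term (or equivalently evaluating the antiderivative F(x) = -x^5/5 + x^3 at the endpoints):
  F(1) − F(−1) = 4/5 − (-4/5) = 8/5.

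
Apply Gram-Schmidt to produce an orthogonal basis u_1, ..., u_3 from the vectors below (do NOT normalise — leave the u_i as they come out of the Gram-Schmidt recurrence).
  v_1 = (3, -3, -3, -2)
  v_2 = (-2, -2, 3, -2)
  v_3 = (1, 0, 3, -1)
Orthogonal basis:
  u_1 = (3, -3, -3, -2)
  u_2 = (-47/31, -77/31, 78/31, -72/31)
  u_3 = (1261/626, 401/626, 492/313, -93/313)

Apply the Gram-Schmidt recurrence
  u_1 = v_1
  u_i = v_i − Σ_{j<i} ((v_i · u_j) / (u_j · u_j)) · u_j.

Step by step this gives:
  u_1 = (3, -3, -3, -2)
  u_2 = (-47/31, -77/31, 78/31, -72/31)
  u_3 = (1261/626, 401/626, 492/313, -93/313)

Orthogonality check:
  u_2 · u_1 = 0 (should be 0)
  u_3 · u_1 = 0 (should be 0)
  u_3 · u_2 = 0 (should be 0)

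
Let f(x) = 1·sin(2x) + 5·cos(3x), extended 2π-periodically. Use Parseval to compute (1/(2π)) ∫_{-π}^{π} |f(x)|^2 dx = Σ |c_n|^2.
Σ |c_n|^2 = 13

Expand |f|^2 and use orthogonality of {sin(nx), cos(mx)} on [-π, π]:
  ∫_{-π}^{π} sin(nx)^2 dx = π, ∫ cos(mx)^2 dx = π, and cross terms integrate to 0.
So ∫_{-π}^{π} f(x)^2 dx = 1^2 · π + 5^2 · π = (1 + 25)π.
Divide by 2π: (1 + 25)/2 = 13.
By Parseval, this equals Σ |c_n|^2.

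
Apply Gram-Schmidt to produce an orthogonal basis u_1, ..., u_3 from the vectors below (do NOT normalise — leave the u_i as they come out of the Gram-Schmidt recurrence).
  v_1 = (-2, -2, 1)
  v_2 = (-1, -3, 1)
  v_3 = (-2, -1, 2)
Orthogonal basis:
  u_1 = (-2, -2, 1)
  u_2 = (1, -1, 0)
  u_3 = (5/18, 5/18, 10/9)

Apply the Gram-Schmidt recurrence
  u_1 = v_1
  u_i = v_i − Σ_{j<i} ((v_i · u_j) / (u_j · u_j)) · u_j.

Step by step this gives:
  u_1 = (-2, -2, 1)
  u_2 = (1, -1, 0)
  u_3 = (5/18, 5/18, 10/9)

Orthogonality check:
  u_2 · u_1 = 0 (should be 0)
  u_3 · u_1 = 0 (should be 0)
  u_3 · u_2 = 0 (should be 0)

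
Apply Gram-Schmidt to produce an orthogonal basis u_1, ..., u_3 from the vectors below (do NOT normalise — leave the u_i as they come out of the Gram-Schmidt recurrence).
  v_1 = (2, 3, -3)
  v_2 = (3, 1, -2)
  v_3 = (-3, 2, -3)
Orthogonal basis:
  u_1 = (2, 3, -3)
  u_2 = (18/11, -23/22, 1/22)
  u_3 = (-60/83, -100/83, -140/83)

Apply the Gram-Schmidt recurrence
  u_1 = v_1
  u_i = v_i − Σ_{j<i} ((v_i · u_j) / (u_j · u_j)) · u_j.

Step by step this gives:
  u_1 = (2, 3, -3)
  u_2 = (18/11, -23/22, 1/22)
  u_3 = (-60/83, -100/83, -140/83)

Orthogonality check:
  u_2 · u_1 = 0 (should be 0)
  u_3 · u_1 = 0 (should be 0)
  u_3 · u_2 = 0 (should be 0)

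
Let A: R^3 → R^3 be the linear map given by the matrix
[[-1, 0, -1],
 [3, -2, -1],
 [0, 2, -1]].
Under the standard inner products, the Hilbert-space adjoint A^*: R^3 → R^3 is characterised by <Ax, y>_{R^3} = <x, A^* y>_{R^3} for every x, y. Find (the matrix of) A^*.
A^* = A^T =
[[-1, 3, 0],
 [0, -2, 2],
 [-1, -1, -1]]

For real matrices with standard dot products, the defining identity <Ax, y> = <x, A^* y> gives (Ax)^T y = x^T (A^*) y, i.e. x^T A^T y = x^T (A^*) y. Since this holds for all x, y, we must have A^* = A^T. Therefore
A^* =
[[-1, 3, 0],
 [0, -2, 2],
 [-1, -1, -1]].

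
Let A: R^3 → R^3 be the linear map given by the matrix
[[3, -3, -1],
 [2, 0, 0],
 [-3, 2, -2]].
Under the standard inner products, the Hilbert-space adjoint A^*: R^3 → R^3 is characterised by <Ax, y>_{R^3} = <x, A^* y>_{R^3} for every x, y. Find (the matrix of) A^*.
A^* = A^T =
[[3, 2, -3],
 [-3, 0, 2],
 [-1, 0, -2]]

For real matrices with standard dot products, the defining identity <Ax, y> = <x, A^* y> gives (Ax)^T y = x^T (A^*) y, i.e. x^T A^T y = x^T (A^*) y. Since this holds for all x, y, we must have A^* = A^T. Therefore
A^* =
[[3, 2, -3],
 [-3, 0, 2],
 [-1, 0, -2]].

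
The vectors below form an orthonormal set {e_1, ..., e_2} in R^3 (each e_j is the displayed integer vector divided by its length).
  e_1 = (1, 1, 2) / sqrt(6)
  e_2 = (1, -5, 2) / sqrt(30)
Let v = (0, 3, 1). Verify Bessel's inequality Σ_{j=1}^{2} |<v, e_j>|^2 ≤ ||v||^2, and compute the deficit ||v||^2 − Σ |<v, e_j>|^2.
Σ |<v, e_j>|^2 = 49/5; ||v||^2 = 10; deficit = 1/5

Write each e_j = u_j / sqrt(<u_j, u_j>) where u_j is the displayed integer vector. Then <v, e_j> = <v, u_j> / sqrt(<u_j, u_j>), so |<v, e_j>|^2 = <v, u_j>^2 / <u_j, u_j>.
Coefficients: <v, e_1> = 5/sqrt(6), <v, e_2> = -13/sqrt(30).
Square and sum: Σ |<v, e_j>|^2 = 49/5.
Compute ||v||^2 = v·v = 10.
Deficit = 10 − 49/5 = 1/5 ≥ 0, confirming Bessel's inequality. (The deficit equals ||v − Σ <v,e_j> e_j||^2, the squared distance from v to span{e_j}.)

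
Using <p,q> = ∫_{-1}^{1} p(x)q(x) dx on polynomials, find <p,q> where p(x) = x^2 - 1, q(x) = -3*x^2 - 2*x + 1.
<p,q> = -8/15

Expand the product: p(x)·q(x) = -3*x^4 - 2*x^3 + 4*x^2 + 2*x - 1.
∫_{-1}^{1} of each monomial x^k gives [2/(k+1) if k even, 0 if k odd]. Integrating term-by-term (or equivalently evaluating the antiderivative F(x) = -3*x^5/5 - x^4/2 + 4*x^3/3 + x^2 - x at the endpoints):
  F(1) − F(−1) = 7/30 − (23/30) = -8/15.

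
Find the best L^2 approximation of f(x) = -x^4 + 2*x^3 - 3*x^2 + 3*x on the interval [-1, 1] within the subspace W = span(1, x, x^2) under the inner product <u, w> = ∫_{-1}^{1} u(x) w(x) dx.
g(x) = -27*x^2/7 + 21*x/5 + 3/35

The best approximation g ∈ W is the orthogonal projection of f onto W. Writing g = a_0 + a_1 x + a_2 x^2, the coefficients solve the normal equations G · a = b where
  G_{ij} = <φ_i, φ_j> and b_i = <f, φ_i>, with φ_0 = 1, φ_1 = x, φ_2 = x^2.
G =
  [2, 0, 2/3]
  [0, 2/3, 0]
  [2/3, 0, 2/5],
b = (-12/5, 14/5, -52/35).
Solving gives a_0 = 3/35, a_1 = 21/5, a_2 = -27/7, so
  g(x) = -27*x^2/7 + 21*x/5 + 3/35.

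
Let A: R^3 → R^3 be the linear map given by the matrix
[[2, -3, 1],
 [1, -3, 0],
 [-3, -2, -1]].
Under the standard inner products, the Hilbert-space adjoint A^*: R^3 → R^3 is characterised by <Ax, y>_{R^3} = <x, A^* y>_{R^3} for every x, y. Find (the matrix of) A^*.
A^* = A^T =
[[2, 1, -3],
 [-3, -3, -2],
 [1, 0, -1]]

For real matrices with standard dot products, the defining identity <Ax, y> = <x, A^* y> gives (Ax)^T y = x^T (A^*) y, i.e. x^T A^T y = x^T (A^*) y. Since this holds for all x, y, we must have A^* = A^T. Therefore
A^* =
[[2, 1, -3],
 [-3, -3, -2],
 [1, 0, -1]].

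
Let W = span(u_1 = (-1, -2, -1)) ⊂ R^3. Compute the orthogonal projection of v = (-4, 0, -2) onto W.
proj_W(v) = (-1, -2, -1)

Set up U = [u_1 | ... | u_1] ∈ R^(3×1). The projector onto W = col(U) is P = U (U^T U)^(-1) U^T.
Compute U^T U =
  [6],
and U^T v = (6).
Solve U^T U · c = U^T v for the coefficients: c = (1). The projection is proj_W(v) = U c.
Check: (v - proj_W(v)) · u_1 = 0  (should be 0).
Result: proj_W(v) = (-1, -2, -1).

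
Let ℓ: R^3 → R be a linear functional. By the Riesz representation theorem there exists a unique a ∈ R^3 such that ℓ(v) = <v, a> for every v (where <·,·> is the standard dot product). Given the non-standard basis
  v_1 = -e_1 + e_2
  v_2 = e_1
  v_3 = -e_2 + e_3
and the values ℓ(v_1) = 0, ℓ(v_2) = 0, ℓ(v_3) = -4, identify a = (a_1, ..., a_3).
a = (0, 0, -4)

Write a = (a_1, ..., a_3) in the standard basis. For each basis vector v_i, ℓ(v_i) = <v_i, a> is a linear equation in the a_j's. Collect the n equations into a matrix system V a = ℓ, where row i of V is v_i (expressed in the standard basis). Since V is invertible (lower-triangular with 1s on the diagonal, up to permutation), solve by back-substitution:
  V =
[[-1, 1, 0],
 [1, 0, 0],
 [0, -1, 1]]
  V a = (0, 0, -4)
Solving gives a = (0, 0, -4).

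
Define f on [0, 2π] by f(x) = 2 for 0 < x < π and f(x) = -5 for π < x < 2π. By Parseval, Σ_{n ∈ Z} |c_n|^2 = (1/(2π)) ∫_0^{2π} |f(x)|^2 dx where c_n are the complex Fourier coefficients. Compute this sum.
Σ |c_n|^2 = 29/2

Parseval equates the L^2 energy of f (normalised by 1/(2π)) with the ℓ^2 sum of its Fourier coefficients: (1/(2π)) ∫_0^{2π} |f|^2 = Σ |c_n|^2.
Compute the left side: (1/(2π)) [∫_0^π 2^2 dx + ∫_π^{2π} (-5)^2 dx] = (1/(2π)) · (4π + 25π) = (4 + 25)/2 = 29/2.
So Σ_{n ∈ Z} |c_n|^2 = 29/2.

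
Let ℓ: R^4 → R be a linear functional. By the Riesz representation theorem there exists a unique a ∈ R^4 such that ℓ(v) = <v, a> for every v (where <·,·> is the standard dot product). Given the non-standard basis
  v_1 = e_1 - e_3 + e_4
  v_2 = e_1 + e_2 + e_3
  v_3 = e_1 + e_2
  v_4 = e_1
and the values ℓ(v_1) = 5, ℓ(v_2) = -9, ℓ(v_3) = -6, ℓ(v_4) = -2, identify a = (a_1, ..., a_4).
a = (-2, -4, -3, 4)

Write a = (a_1, ..., a_4) in the standard basis. For each basis vector v_i, ℓ(v_i) = <v_i, a> is a linear equation in the a_j's. Collect the n equations into a matrix system V a = ℓ, where row i of V is v_i (expressed in the standard basis). Since V is invertible (lower-triangular with 1s on the diagonal, up to permutation), solve by back-substitution:
  V =
[[1, 0, -1, 1],
 [1, 1, 1, 0],
 [1, 1, 0, 0],
 [1, 0, 0, 0]]
  V a = (5, -9, -6, -2)
Solving gives a = (-2, -4, -3, 4).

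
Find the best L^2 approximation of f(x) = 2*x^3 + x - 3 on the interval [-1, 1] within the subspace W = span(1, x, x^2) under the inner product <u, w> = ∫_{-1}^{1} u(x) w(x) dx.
g(x) = 11*x/5 - 3

The best approximation g ∈ W is the orthogonal projection of f onto W. Writing g = a_0 + a_1 x + a_2 x^2, the coefficients solve the normal equations G · a = b where
  G_{ij} = <φ_i, φ_j> and b_i = <f, φ_i>, with φ_0 = 1, φ_1 = x, φ_2 = x^2.
G =
  [2, 0, 2/3]
  [0, 2/3, 0]
  [2/3, 0, 2/5],
b = (-6, 22/15, -2).
Solving gives a_0 = -3, a_1 = 11/5, a_2 = 0, so
  g(x) = 11*x/5 - 3.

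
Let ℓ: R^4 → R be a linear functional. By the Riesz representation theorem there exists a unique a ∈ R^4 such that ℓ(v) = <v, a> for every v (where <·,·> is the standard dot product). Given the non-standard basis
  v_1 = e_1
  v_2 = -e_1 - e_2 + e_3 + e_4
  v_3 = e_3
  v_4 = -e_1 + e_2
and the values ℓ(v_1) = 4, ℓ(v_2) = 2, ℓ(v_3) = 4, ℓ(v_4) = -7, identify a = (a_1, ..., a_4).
a = (4, -3, 4, -1)

Write a = (a_1, ..., a_4) in the standard basis. For each basis vector v_i, ℓ(v_i) = <v_i, a> is a linear equation in the a_j's. Collect the n equations into a matrix system V a = ℓ, where row i of V is v_i (expressed in the standard basis). Since V is invertible (lower-triangular with 1s on the diagonal, up to permutation), solve by back-substitution:
  V =
[[1, 0, 0, 0],
 [-1, -1, 1, 1],
 [0, 0, 1, 0],
 [-1, 1, 0, 0]]
  V a = (4, 2, 4, -7)
Solving gives a = (4, -3, 4, -1).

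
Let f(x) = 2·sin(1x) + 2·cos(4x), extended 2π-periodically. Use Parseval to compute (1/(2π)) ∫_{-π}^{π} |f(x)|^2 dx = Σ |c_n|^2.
Σ |c_n|^2 = 4

Expand |f|^2 and use orthogonality of {sin(nx), cos(mx)} on [-π, π]:
  ∫_{-π}^{π} sin(nx)^2 dx = π, ∫ cos(mx)^2 dx = π, and cross terms integrate to 0.
So ∫_{-π}^{π} f(x)^2 dx = 2^2 · π + 2^2 · π = (4 + 4)π.
Divide by 2π: (4 + 4)/2 = 4.
By Parseval, this equals Σ |c_n|^2.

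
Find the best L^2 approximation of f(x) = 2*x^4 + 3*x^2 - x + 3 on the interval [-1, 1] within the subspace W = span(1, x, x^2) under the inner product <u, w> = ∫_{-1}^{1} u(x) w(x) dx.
g(x) = 33*x^2/7 - x + 99/35

The best approximation g ∈ W is the orthogonal projection of f onto W. Writing g = a_0 + a_1 x + a_2 x^2, the coefficients solve the normal equations G · a = b where
  G_{ij} = <φ_i, φ_j> and b_i = <f, φ_i>, with φ_0 = 1, φ_1 = x, φ_2 = x^2.
G =
  [2, 0, 2/3]
  [0, 2/3, 0]
  [2/3, 0, 2/5],
b = (44/5, -2/3, 132/35).
Solving gives a_0 = 99/35, a_1 = -1, a_2 = 33/7, so
  g(x) = 33*x^2/7 - x + 99/35.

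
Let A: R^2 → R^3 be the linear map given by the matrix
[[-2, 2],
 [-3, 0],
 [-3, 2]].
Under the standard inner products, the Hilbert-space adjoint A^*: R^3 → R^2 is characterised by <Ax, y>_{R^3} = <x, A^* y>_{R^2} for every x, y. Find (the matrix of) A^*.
A^* = A^T =
[[-2, -3, -3],
 [2, 0, 2]]

For real matrices with standard dot products, the defining identity <Ax, y> = <x, A^* y> gives (Ax)^T y = x^T (A^*) y, i.e. x^T A^T y = x^T (A^*) y. Since this holds for all x, y, we must have A^* = A^T. Therefore
A^* =
[[-2, -3, -3],
 [2, 0, 2]].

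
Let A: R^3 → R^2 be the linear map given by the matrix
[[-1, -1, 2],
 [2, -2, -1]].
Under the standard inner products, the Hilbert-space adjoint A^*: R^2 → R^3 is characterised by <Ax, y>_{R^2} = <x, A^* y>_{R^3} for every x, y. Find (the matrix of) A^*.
A^* = A^T =
[[-1, 2],
 [-1, -2],
 [2, -1]]

For real matrices with standard dot products, the defining identity <Ax, y> = <x, A^* y> gives (Ax)^T y = x^T (A^*) y, i.e. x^T A^T y = x^T (A^*) y. Since this holds for all x, y, we must have A^* = A^T. Therefore
A^* =
[[-1, 2],
 [-1, -2],
 [2, -1]].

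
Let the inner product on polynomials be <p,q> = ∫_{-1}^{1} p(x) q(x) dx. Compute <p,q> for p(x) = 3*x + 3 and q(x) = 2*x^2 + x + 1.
<p,q> = 12

Expand the product: p(x)·q(x) = 6*x^3 + 9*x^2 + 6*x + 3.
∫_{-1}^{1} of each monomial x^k gives [2/(k+1) if k even, 0 if k odd]. Integrating term-by-term (or equivalently evaluating the antiderivative F(x) = 3*x^4/2 + 3*x^3 + 3*x^2 + 3*x at the endpoints):
  F(1) − F(−1) = 21/2 − (-3/2) = 12.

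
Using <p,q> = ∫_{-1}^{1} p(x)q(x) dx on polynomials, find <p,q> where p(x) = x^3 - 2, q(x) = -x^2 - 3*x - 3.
<p,q> = 182/15

Expand the product: p(x)·q(x) = -x^5 - 3*x^4 - 3*x^3 + 2*x^2 + 6*x + 6.
∫_{-1}^{1} of each monomial x^k gives [2/(k+1) if k even, 0 if k odd]. Integrating term-by-term (or equivalently evaluating the antiderivative F(x) = -x^6/6 - 3*x^5/5 - 3*x^4/4 + 2*x^3/3 + 3*x^2 + 6*x at the endpoints):
  F(1) − F(−1) = 163/20 − (-239/60) = 182/15.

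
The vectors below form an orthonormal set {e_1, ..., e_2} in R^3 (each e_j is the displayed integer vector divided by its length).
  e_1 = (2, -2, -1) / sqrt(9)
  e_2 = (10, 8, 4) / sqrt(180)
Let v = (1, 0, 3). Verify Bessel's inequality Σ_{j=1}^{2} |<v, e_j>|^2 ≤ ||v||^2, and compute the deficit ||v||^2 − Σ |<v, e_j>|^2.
Σ |<v, e_j>|^2 = 14/5; ||v||^2 = 10; deficit = 36/5

Write each e_j = u_j / sqrt(<u_j, u_j>) where u_j is the displayed integer vector. Then <v, e_j> = <v, u_j> / sqrt(<u_j, u_j>), so |<v, e_j>|^2 = <v, u_j>^2 / <u_j, u_j>.
Coefficients: <v, e_1> = -1/sqrt(9), <v, e_2> = 22/sqrt(180).
Square and sum: Σ |<v, e_j>|^2 = 14/5.
Compute ||v||^2 = v·v = 10.
Deficit = 10 − 14/5 = 36/5 ≥ 0, confirming Bessel's inequality. (The deficit equals ||v − Σ <v,e_j> e_j||^2, the squared distance from v to span{e_j}.)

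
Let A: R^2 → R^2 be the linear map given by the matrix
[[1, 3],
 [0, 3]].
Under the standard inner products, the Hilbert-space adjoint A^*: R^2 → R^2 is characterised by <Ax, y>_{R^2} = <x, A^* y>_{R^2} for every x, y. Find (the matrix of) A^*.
A^* = A^T =
[[1, 0],
 [3, 3]]

For real matrices with standard dot products, the defining identity <Ax, y> = <x, A^* y> gives (Ax)^T y = x^T (A^*) y, i.e. x^T A^T y = x^T (A^*) y. Since this holds for all x, y, we must have A^* = A^T. Therefore
A^* =
[[1, 0],
 [3, 3]].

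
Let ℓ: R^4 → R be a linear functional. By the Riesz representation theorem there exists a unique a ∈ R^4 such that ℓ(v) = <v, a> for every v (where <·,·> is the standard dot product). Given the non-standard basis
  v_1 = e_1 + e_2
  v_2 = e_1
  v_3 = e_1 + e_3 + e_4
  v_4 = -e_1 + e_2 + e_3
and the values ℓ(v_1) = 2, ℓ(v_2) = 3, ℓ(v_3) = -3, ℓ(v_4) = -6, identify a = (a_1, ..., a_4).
a = (3, -1, -2, -4)

Write a = (a_1, ..., a_4) in the standard basis. For each basis vector v_i, ℓ(v_i) = <v_i, a> is a linear equation in the a_j's. Collect the n equations into a matrix system V a = ℓ, where row i of V is v_i (expressed in the standard basis). Since V is invertible (lower-triangular with 1s on the diagonal, up to permutation), solve by back-substitution:
  V =
[[1, 1, 0, 0],
 [1, 0, 0, 0],
 [1, 0, 1, 1],
 [-1, 1, 1, 0]]
  V a = (2, 3, -3, -6)
Solving gives a = (3, -1, -2, -4).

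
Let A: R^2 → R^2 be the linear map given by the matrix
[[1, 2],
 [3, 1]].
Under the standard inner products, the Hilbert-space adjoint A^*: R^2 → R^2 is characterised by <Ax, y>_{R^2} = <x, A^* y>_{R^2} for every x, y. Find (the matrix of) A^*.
A^* = A^T =
[[1, 3],
 [2, 1]]

For real matrices with standard dot products, the defining identity <Ax, y> = <x, A^* y> gives (Ax)^T y = x^T (A^*) y, i.e. x^T A^T y = x^T (A^*) y. Since this holds for all x, y, we must have A^* = A^T. Therefore
A^* =
[[1, 3],
 [2, 1]].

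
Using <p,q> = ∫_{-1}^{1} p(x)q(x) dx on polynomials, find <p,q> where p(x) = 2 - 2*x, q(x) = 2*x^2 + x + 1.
<p,q> = 16/3

Expand the product: p(x)·q(x) = -4*x^3 + 2*x^2 + 2.
∫_{-1}^{1} of each monomial x^k gives [2/(k+1) if k even, 0 if k odd]. Integrating term-by-term (or equivalently evaluating the antiderivative F(x) = -x^4 + 2*x^3/3 + 2*x at the endpoints):
  F(1) − F(−1) = 5/3 − (-11/3) = 16/3.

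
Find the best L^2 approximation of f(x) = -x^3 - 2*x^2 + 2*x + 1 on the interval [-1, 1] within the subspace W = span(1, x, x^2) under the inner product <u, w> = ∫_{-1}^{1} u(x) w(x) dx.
g(x) = -2*x^2 + 7*x/5 + 1

The best approximation g ∈ W is the orthogonal projection of f onto W. Writing g = a_0 + a_1 x + a_2 x^2, the coefficients solve the normal equations G · a = b where
  G_{ij} = <φ_i, φ_j> and b_i = <f, φ_i>, with φ_0 = 1, φ_1 = x, φ_2 = x^2.
G =
  [2, 0, 2/3]
  [0, 2/3, 0]
  [2/3, 0, 2/5],
b = (2/3, 14/15, -2/15).
Solving gives a_0 = 1, a_1 = 7/5, a_2 = -2, so
  g(x) = -2*x^2 + 7*x/5 + 1.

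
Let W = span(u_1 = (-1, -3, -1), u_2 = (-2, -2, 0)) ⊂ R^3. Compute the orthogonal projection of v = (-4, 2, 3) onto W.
proj_W(v) = (-4, 2, 3)

Set up U = [u_1 | ... | u_2] ∈ R^(3×2). The projector onto W = col(U) is P = U (U^T U)^(-1) U^T.
Compute U^T U =
  [11, 8]
  [8, 8],
and U^T v = (-5, 4).
Solve U^T U · c = U^T v for the coefficients: c = (-3, 7/2). The projection is proj_W(v) = U c.
Check: (v - proj_W(v)) · u_1 = 0  (should be 0).
Check: (v - proj_W(v)) · u_2 = 0  (should be 0).
Result: proj_W(v) = (-4, 2, 3).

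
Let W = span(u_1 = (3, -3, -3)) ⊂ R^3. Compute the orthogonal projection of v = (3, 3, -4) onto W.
proj_W(v) = (4/3, -4/3, -4/3)

Set up U = [u_1 | ... | u_1] ∈ R^(3×1). The projector onto W = col(U) is P = U (U^T U)^(-1) U^T.
Compute U^T U =
  [27],
and U^T v = (12).
Solve U^T U · c = U^T v for the coefficients: c = (4/9). The projection is proj_W(v) = U c.
Check: (v - proj_W(v)) · u_1 = 0  (should be 0).
Result: proj_W(v) = (4/3, -4/3, -4/3).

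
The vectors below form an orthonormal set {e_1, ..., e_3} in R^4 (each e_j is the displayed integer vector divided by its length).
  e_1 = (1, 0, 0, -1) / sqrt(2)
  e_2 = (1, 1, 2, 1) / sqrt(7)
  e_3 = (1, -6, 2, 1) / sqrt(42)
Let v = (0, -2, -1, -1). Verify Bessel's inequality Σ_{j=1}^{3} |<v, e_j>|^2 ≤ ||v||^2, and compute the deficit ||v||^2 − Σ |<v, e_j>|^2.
Σ |<v, e_j>|^2 = 6; ||v||^2 = 6; deficit = 0

Write each e_j = u_j / sqrt(<u_j, u_j>) where u_j is the displayed integer vector. Then <v, e_j> = <v, u_j> / sqrt(<u_j, u_j>), so |<v, e_j>|^2 = <v, u_j>^2 / <u_j, u_j>.
Coefficients: <v, e_1> = 1/sqrt(2), <v, e_2> = -5/sqrt(7), <v, e_3> = 9/sqrt(42).
Square and sum: Σ |<v, e_j>|^2 = 6.
Compute ||v||^2 = v·v = 6.
Deficit = 6 − 6 = 0 ≥ 0, confirming Bessel's inequality. (The deficit equals ||v − Σ <v,e_j> e_j||^2, the squared distance from v to span{e_j}.)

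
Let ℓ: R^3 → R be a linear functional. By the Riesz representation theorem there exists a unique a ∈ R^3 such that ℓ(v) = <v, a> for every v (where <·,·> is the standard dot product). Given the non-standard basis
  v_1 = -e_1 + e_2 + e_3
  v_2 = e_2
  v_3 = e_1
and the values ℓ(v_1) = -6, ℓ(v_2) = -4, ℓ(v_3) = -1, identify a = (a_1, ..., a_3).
a = (-1, -4, -3)

Write a = (a_1, ..., a_3) in the standard basis. For each basis vector v_i, ℓ(v_i) = <v_i, a> is a linear equation in the a_j's. Collect the n equations into a matrix system V a = ℓ, where row i of V is v_i (expressed in the standard basis). Since V is invertible (lower-triangular with 1s on the diagonal, up to permutation), solve by back-substitution:
  V =
[[-1, 1, 1],
 [0, 1, 0],
 [1, 0, 0]]
  V a = (-6, -4, -1)
Solving gives a = (-1, -4, -3).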